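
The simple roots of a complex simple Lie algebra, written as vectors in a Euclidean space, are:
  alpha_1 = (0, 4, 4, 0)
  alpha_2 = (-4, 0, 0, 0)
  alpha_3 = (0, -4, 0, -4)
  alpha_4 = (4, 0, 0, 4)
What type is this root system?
Compute the Cartan integers a_ij = 2(alpha_i, alpha_j)/(alpha_j, alpha_j); the resulting 4x4 Cartan matrix is
[[2, 0, -1, 0], [0, 2, 0, -1], [-1, 0, 2, -1], [0, -2, -1, 2]].
The roots have two lengths (squared-length ratio 2:1); the short ones are alpha_{2}. The associated Dynkin diagram is a chain of 4 nodes with a double edge at one end; the terminal node there is the unique short simple root (B_4), so the type is B_4 (the algebra so(9)).

B_4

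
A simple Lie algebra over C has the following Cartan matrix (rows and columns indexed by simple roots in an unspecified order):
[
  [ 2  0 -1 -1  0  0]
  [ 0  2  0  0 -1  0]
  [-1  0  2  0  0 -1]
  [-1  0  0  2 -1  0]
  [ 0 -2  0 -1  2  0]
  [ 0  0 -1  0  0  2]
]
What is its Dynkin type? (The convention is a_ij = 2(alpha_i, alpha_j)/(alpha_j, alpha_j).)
The matrix has rank 6 with 2's on the diagonal. Reading the off-diagonal entries as Dynkin edges (a single edge where a_ij = a_ji = -1; a double or triple edge where a_ij * a_ji = 2 or 3), the diagram is a chain of 6 nodes with a double edge at one end; the terminal node there is the unique short simple root (B_6). One simple-root ordering that puts it in standard form is (alpha_6, alpha_3, alpha_1, alpha_4, alpha_5, alpha_2). So the algebra is type B_6, i.e. so(13).

B6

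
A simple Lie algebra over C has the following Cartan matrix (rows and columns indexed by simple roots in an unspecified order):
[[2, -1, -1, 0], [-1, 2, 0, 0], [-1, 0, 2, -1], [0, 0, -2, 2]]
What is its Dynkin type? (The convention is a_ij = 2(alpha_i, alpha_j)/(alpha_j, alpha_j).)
C4

The matrix has rank 4 with 2's on the diagonal. Reading the off-diagonal entries as Dynkin edges (a single edge where a_ij = a_ji = -1; a double or triple edge where a_ij * a_ji = 2 or 3), the diagram is a chain of 4 nodes with a double edge at one end; the terminal node there is the unique long simple root (C_4). One simple-root ordering that puts it in standard form is (alpha_2, alpha_1, alpha_3, alpha_4). So the algebra is type C_4, i.e. sp(8).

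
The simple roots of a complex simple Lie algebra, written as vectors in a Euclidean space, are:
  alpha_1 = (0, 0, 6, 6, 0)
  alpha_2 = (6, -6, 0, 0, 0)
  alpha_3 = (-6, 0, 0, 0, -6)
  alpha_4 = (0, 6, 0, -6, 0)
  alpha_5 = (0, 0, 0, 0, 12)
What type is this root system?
C5

Compute the Cartan integers a_ij = 2(alpha_i, alpha_j)/(alpha_j, alpha_j); the resulting 5x5 Cartan matrix is
[[2, 0, 0, -1, 0], [0, 2, -1, -1, 0], [0, -1, 2, 0, -1], [-1, -1, 0, 2, 0], [0, 0, -2, 0, 2]].
The roots have two lengths (squared-length ratio 2:1); the short ones are alpha_{1,2,3,4}. The associated Dynkin diagram is a chain of 5 nodes with a double edge at one end; the terminal node there is the unique long simple root (C_5), so the type is C_5 (the algebra sp(10)).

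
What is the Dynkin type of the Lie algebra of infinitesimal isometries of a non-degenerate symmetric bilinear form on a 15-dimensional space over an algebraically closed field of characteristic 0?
This is so(15) with 15 odd, which has dimension 15(15-1)/2 = 105 and rank (15-1)/2 = 7. In the classification of classical Lie algebras, the orthogonal algebra so(2n+1) in an odd number of variables has type B_n; here n = 7, so the Dynkin diagram is a chain of 7 nodes with a double edge at one end; the terminal node there is the unique short simple root (B_7). Hence the type is B_7.

B7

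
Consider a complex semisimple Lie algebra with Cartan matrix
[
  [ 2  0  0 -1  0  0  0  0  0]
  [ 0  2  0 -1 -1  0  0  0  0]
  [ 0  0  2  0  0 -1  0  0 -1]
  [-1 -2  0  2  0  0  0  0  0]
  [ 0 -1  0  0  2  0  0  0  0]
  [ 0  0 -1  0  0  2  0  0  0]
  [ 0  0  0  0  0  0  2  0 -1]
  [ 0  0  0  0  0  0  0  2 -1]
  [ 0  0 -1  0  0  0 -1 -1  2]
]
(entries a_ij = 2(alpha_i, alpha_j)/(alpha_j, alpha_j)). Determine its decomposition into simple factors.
The diagram associated to this matrix has two connected components: the simple roots {alpha_3, alpha_6, alpha_7, alpha_8, alpha_9} form a chain of 3 nodes with a fork of two nodes at one end (D_5), and {alpha_1, alpha_2, alpha_4, alpha_5} form a chain of 4 nodes with a double edge between the middle two (F_4). A semisimple Lie algebra decomposes uniquely as the direct sum of simple ideals, one per connected component of its Dynkin diagram, so g ≅ D_5 ⊕ F_4 (dimension 45 + 52 = 97).

D_5 (so(10)) ⊕ F_4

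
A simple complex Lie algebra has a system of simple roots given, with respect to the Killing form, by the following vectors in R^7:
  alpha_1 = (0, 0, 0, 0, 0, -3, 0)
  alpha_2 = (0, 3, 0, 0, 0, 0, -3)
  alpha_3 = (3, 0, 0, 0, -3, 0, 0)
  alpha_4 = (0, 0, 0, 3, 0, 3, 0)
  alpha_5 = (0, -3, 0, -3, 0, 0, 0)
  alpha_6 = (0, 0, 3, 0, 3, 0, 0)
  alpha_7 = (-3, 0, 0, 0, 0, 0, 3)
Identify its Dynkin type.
Compute the Cartan integers a_ij = 2(alpha_i, alpha_j)/(alpha_j, alpha_j); the resulting 7x7 Cartan matrix is
[[2, 0, 0, -1, 0, 0, 0], [0, 2, 0, 0, -1, 0, -1], [0, 0, 2, 0, 0, -1, -1], [-2, 0, 0, 2, -1, 0, 0], [0, -1, 0, -1, 2, 0, 0], [0, 0, -1, 0, 0, 2, 0], [0, -1, -1, 0, 0, 0, 2]].
The roots have two lengths (squared-length ratio 2:1); the short ones are alpha_{1}. The associated Dynkin diagram is a chain of 7 nodes with a double edge at one end; the terminal node there is the unique short simple root (B_7), so the type is B_7 (the algebra so(15)).

B7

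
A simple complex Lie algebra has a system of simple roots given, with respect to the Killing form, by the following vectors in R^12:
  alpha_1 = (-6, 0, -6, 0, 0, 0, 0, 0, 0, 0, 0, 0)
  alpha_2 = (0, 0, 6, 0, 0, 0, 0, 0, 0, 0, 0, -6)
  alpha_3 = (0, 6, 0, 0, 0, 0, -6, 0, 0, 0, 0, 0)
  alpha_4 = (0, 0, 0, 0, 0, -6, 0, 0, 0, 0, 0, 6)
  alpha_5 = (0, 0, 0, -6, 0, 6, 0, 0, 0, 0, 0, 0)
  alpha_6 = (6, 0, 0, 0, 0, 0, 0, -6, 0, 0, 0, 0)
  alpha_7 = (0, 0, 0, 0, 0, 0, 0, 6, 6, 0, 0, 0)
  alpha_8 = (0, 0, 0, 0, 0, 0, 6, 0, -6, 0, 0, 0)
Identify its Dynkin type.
type A_8

Compute the Cartan integers a_ij = 2(alpha_i, alpha_j)/(alpha_j, alpha_j); the resulting 8x8 Cartan matrix is
[[2, -1, 0, 0, 0, -1, 0, 0], [-1, 2, 0, -1, 0, 0, 0, 0], [0, 0, 2, 0, 0, 0, 0, -1], [0, -1, 0, 2, -1, 0, 0, 0], [0, 0, 0, -1, 2, 0, 0, 0], [-1, 0, 0, 0, 0, 2, -1, 0], [0, 0, 0, 0, 0, -1, 2, -1], [0, 0, -1, 0, 0, 0, -1, 2]].
All simple roots have the same length, so the diagram is simply laced. The associated Dynkin diagram is a chain of 8 nodes with single edges (A_8), so the type is A_8 (the algebra sl(9)).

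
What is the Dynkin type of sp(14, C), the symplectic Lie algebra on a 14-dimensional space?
C7

This is sp(14), which has dimension 14(14+1)/2 = 105 and rank 14/2 = 7. In the classification of classical Lie algebras, the symplectic algebra sp(2n) has type C_n; here n = 7, so the Dynkin diagram is a chain of 7 nodes with a double edge at one end; the terminal node there is the unique long simple root (C_7). Hence the type is C_7.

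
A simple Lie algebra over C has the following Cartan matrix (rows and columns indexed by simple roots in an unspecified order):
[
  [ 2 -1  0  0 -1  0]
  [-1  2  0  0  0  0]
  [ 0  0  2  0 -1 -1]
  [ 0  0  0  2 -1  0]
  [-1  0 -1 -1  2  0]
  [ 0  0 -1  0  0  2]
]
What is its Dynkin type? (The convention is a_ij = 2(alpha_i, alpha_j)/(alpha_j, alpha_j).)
E_6

The matrix has rank 6 with 2's on the diagonal. Reading the off-diagonal entries as Dynkin edges (a single edge where a_ij = a_ji = -1; a double or triple edge where a_ij * a_ji = 2 or 3), the diagram is a chain of 5 nodes with one extra node attached to the third node from one end (E_6). One simple-root ordering that puts it in standard form is (alpha_2, alpha_4, alpha_1, alpha_5, alpha_3, alpha_6). So the algebra is type E_6.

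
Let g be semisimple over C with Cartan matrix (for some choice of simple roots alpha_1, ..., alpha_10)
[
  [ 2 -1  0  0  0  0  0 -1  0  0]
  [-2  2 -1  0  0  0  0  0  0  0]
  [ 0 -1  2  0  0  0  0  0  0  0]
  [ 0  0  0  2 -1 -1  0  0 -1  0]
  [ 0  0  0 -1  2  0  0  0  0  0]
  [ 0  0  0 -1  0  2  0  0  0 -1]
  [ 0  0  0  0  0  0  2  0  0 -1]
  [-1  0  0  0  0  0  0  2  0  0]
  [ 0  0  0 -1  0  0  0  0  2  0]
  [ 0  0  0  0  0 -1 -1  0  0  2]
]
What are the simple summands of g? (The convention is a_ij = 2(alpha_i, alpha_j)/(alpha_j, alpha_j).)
D_6 + F_4

The diagram associated to this matrix has two connected components: the simple roots {alpha_4, alpha_5, alpha_6, alpha_7, alpha_9, alpha_10} form a chain of 4 nodes with a fork of two nodes at one end (D_6), and {alpha_1, alpha_2, alpha_3, alpha_8} form a chain of 4 nodes with a double edge between the middle two (F_4). A semisimple Lie algebra decomposes uniquely as the direct sum of simple ideals, one per connected component of its Dynkin diagram, so g ≅ D_6 ⊕ F_4 (dimension 66 + 52 = 118).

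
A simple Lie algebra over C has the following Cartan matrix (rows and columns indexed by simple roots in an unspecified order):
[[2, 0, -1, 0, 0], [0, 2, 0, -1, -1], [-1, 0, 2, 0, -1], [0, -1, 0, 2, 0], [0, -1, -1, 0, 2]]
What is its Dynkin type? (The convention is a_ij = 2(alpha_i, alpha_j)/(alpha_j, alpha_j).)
A5

The matrix has rank 5 with 2's on the diagonal. Reading the off-diagonal entries as Dynkin edges (a single edge where a_ij = a_ji = -1; a double or triple edge where a_ij * a_ji = 2 or 3), the diagram is a chain of 5 nodes with single edges (A_5). One simple-root ordering that puts it in standard form is (alpha_4, alpha_2, alpha_5, alpha_3, alpha_1). So the algebra is type A_5, i.e. sl(6).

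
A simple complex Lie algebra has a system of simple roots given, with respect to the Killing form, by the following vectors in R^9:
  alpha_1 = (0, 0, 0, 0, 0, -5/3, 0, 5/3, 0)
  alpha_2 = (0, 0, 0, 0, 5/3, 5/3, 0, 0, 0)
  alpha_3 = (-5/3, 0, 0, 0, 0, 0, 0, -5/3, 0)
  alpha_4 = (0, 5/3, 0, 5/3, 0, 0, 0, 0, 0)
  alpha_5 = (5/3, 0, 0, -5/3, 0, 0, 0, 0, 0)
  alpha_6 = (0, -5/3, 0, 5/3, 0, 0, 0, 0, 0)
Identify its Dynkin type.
D6

Compute the Cartan integers a_ij = 2(alpha_i, alpha_j)/(alpha_j, alpha_j); the resulting 6x6 Cartan matrix is
[[2, -1, -1, 0, 0, 0], [-1, 2, 0, 0, 0, 0], [-1, 0, 2, 0, -1, 0], [0, 0, 0, 2, -1, 0], [0, 0, -1, -1, 2, -1], [0, 0, 0, 0, -1, 2]].
All simple roots have the same length, so the diagram is simply laced. The associated Dynkin diagram is a chain of 4 nodes with a fork of two nodes at one end (D_6), so the type is D_6 (the algebra so(12)).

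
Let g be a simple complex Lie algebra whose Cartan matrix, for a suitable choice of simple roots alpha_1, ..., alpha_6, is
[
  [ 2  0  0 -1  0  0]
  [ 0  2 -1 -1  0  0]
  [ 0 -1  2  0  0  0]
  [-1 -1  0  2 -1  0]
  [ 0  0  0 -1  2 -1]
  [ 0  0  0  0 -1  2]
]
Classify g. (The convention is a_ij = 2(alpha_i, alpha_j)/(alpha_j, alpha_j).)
The matrix has rank 6 with 2's on the diagonal. Reading the off-diagonal entries as Dynkin edges (a single edge where a_ij = a_ji = -1; a double or triple edge where a_ij * a_ji = 2 or 3), the diagram is a chain of 5 nodes with one extra node attached to the third node from one end (E_6). One simple-root ordering that puts it in standard form is (alpha_6, alpha_1, alpha_5, alpha_4, alpha_2, alpha_3). So the algebra is type E_6.

E_6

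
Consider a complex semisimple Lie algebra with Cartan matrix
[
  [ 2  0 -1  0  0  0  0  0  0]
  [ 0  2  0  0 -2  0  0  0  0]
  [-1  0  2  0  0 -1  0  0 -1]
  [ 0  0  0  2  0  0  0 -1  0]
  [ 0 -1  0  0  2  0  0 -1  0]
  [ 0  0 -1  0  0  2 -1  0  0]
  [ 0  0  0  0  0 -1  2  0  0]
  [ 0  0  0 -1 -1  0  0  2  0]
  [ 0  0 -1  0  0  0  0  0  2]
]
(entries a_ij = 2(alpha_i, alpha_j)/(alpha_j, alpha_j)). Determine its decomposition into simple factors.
The diagram associated to this matrix has two connected components: the simple roots {alpha_2, alpha_4, alpha_5, alpha_8} form a chain of 4 nodes with a double edge at one end; the terminal node there is the unique long simple root (C_4), and {alpha_1, alpha_3, alpha_6, alpha_7, alpha_9} form a chain of 3 nodes with a fork of two nodes at one end (D_5). A semisimple Lie algebra decomposes uniquely as the direct sum of simple ideals, one per connected component of its Dynkin diagram, so g ≅ C_4 ⊕ D_5 (dimension 36 + 45 = 81).

C_4 + D_5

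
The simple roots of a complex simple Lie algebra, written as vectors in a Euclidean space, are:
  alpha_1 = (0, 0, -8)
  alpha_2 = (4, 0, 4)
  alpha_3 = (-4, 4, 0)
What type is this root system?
type C_3

Compute the Cartan integers a_ij = 2(alpha_i, alpha_j)/(alpha_j, alpha_j); the resulting 3x3 Cartan matrix is
[[2, -2, 0], [-1, 2, -1], [0, -1, 2]].
The roots have two lengths (squared-length ratio 2:1); the short ones are alpha_{2,3}. The associated Dynkin diagram is a chain of 3 nodes with a double edge at one end; the terminal node there is the unique long simple root (C_3), so the type is C_3 (the algebra sp(6)).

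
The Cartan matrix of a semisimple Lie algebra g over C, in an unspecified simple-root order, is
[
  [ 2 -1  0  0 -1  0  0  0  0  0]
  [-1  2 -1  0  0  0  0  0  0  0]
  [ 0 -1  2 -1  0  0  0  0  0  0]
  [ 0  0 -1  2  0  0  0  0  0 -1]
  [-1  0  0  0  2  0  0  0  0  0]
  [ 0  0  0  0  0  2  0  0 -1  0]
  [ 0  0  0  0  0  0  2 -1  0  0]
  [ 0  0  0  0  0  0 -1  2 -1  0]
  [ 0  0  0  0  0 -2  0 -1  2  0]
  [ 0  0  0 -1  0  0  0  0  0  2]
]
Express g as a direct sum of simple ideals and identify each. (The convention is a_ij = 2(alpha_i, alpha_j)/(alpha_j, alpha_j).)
The diagram associated to this matrix has two connected components: the simple roots {alpha_1, alpha_2, alpha_3, alpha_4, alpha_5, alpha_10} form a chain of 6 nodes with single edges (A_6), and {alpha_6, alpha_7, alpha_8, alpha_9} form a chain of 4 nodes with a double edge at one end; the terminal node there is the unique short simple root (B_4). A semisimple Lie algebra decomposes uniquely as the direct sum of simple ideals, one per connected component of its Dynkin diagram, so g ≅ A_6 ⊕ B_4 (dimension 48 + 36 = 84).

type A_6 + type B_4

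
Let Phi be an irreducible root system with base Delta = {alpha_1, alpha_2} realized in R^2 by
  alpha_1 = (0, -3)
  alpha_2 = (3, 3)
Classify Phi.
B_2

Compute the Cartan integers a_ij = 2(alpha_i, alpha_j)/(alpha_j, alpha_j); the resulting 2x2 Cartan matrix is
[[2, -1], [-2, 2]].
The roots have two lengths (squared-length ratio 2:1); the short ones are alpha_{1}. The associated Dynkin diagram is a chain of 2 nodes with a double edge at one end; the terminal node there is the unique short simple root (B_2), so the type is B_2 (the algebra so(5)).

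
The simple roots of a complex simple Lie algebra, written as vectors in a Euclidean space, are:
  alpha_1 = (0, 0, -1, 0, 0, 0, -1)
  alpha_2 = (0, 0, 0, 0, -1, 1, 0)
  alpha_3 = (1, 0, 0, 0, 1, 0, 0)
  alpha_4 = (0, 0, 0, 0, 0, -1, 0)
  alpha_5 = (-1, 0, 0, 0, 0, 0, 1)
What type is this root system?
Compute the Cartan integers a_ij = 2(alpha_i, alpha_j)/(alpha_j, alpha_j); the resulting 5x5 Cartan matrix is
[[2, 0, 0, 0, -1], [0, 2, -1, -2, 0], [0, -1, 2, 0, -1], [0, -1, 0, 2, 0], [-1, 0, -1, 0, 2]].
The roots have two lengths (squared-length ratio 2:1); the short ones are alpha_{4}. The associated Dynkin diagram is a chain of 5 nodes with a double edge at one end; the terminal node there is the unique short simple root (B_5), so the type is B_5 (the algebra so(11)).

B_5 (so(11))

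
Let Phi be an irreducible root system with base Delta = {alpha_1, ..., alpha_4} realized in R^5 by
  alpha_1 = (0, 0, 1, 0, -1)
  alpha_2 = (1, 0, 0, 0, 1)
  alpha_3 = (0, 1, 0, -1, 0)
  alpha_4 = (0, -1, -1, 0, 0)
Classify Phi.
A4

Compute the Cartan integers a_ij = 2(alpha_i, alpha_j)/(alpha_j, alpha_j); the resulting 4x4 Cartan matrix is
[[2, -1, 0, -1], [-1, 2, 0, 0], [0, 0, 2, -1], [-1, 0, -1, 2]].
All simple roots have the same length, so the diagram is simply laced. The associated Dynkin diagram is a chain of 4 nodes with single edges (A_4), so the type is A_4 (the algebra sl(5)).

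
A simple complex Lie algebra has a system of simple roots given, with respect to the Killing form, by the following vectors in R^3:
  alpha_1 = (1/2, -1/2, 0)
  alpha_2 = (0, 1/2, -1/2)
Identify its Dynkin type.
Compute the Cartan integers a_ij = 2(alpha_i, alpha_j)/(alpha_j, alpha_j); the resulting 2x2 Cartan matrix is
[[2, -1], [-1, 2]].
All simple roots have the same length, so the diagram is simply laced. The associated Dynkin diagram is a chain of 2 nodes with single edges (A_2), so the type is A_2 (the algebra sl(3)).

A2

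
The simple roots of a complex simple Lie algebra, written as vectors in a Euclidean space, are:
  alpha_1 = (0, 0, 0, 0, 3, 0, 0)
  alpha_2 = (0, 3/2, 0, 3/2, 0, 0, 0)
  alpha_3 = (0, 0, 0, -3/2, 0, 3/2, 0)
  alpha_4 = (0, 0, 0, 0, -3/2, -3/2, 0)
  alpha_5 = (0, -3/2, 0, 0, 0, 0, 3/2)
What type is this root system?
type C_5

Compute the Cartan integers a_ij = 2(alpha_i, alpha_j)/(alpha_j, alpha_j); the resulting 5x5 Cartan matrix is
[[2, 0, 0, -2, 0], [0, 2, -1, 0, -1], [0, -1, 2, -1, 0], [-1, 0, -1, 2, 0], [0, -1, 0, 0, 2]].
The roots have two lengths (squared-length ratio 2:1); the short ones are alpha_{2,3,4,5}. The associated Dynkin diagram is a chain of 5 nodes with a double edge at one end; the terminal node there is the unique long simple root (C_5), so the type is C_5 (the algebra sp(10)).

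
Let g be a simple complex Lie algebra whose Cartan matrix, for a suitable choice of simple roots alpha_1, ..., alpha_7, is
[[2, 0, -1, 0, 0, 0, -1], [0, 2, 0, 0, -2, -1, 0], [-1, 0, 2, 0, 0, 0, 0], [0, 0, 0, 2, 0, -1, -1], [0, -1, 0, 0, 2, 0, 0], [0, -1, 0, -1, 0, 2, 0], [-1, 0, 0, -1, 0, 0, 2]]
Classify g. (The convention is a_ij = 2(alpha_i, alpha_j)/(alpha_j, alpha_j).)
The matrix has rank 7 with 2's on the diagonal. Reading the off-diagonal entries as Dynkin edges (a single edge where a_ij = a_ji = -1; a double or triple edge where a_ij * a_ji = 2 or 3), the diagram is a chain of 7 nodes with a double edge at one end; the terminal node there is the unique short simple root (B_7). One simple-root ordering that puts it in standard form is (alpha_3, alpha_1, alpha_7, alpha_4, alpha_6, alpha_2, alpha_5). So the algebra is type B_7, i.e. so(15).

type B_7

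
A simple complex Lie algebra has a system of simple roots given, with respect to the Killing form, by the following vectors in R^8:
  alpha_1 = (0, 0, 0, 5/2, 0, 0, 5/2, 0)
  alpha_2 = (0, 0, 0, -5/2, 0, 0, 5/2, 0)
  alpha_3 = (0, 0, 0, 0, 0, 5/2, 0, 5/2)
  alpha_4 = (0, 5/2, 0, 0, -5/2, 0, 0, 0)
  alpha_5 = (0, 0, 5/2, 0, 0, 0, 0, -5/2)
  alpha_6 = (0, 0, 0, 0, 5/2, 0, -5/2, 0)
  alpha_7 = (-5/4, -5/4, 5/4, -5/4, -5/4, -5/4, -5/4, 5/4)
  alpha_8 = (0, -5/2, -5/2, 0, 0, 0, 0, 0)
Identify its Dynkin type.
E_8

Compute the Cartan integers a_ij = 2(alpha_i, alpha_j)/(alpha_j, alpha_j); the resulting 8x8 Cartan matrix is
[[2, 0, 0, 0, 0, -1, -1, 0], [0, 2, 0, 0, 0, -1, 0, 0], [0, 0, 2, 0, -1, 0, 0, 0], [0, 0, 0, 2, 0, -1, 0, -1], [0, 0, -1, 0, 2, 0, 0, -1], [-1, -1, 0, -1, 0, 2, 0, 0], [-1, 0, 0, 0, 0, 0, 2, 0], [0, 0, 0, -1, -1, 0, 0, 2]].
All simple roots have the same length, so the diagram is simply laced. The associated Dynkin diagram is a chain of 7 nodes with one extra node attached to the third node from one end (E_8), so the type is E_8.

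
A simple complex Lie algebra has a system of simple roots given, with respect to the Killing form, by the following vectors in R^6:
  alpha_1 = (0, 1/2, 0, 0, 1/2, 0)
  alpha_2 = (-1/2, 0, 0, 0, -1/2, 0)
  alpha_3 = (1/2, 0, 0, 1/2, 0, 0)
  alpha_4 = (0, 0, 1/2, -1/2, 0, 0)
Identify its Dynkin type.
type A_4

Compute the Cartan integers a_ij = 2(alpha_i, alpha_j)/(alpha_j, alpha_j); the resulting 4x4 Cartan matrix is
[[2, -1, 0, 0], [-1, 2, -1, 0], [0, -1, 2, -1], [0, 0, -1, 2]].
All simple roots have the same length, so the diagram is simply laced. The associated Dynkin diagram is a chain of 4 nodes with single edges (A_4), so the type is A_4 (the algebra sl(5)).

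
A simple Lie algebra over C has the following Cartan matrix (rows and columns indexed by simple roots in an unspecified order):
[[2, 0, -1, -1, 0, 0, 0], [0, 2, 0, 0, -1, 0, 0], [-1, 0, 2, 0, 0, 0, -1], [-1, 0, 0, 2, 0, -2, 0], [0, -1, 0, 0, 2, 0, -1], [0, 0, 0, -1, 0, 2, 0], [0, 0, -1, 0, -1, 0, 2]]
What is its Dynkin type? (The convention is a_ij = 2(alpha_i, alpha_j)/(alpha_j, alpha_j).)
B_7 (so(15))

The matrix has rank 7 with 2's on the diagonal. Reading the off-diagonal entries as Dynkin edges (a single edge where a_ij = a_ji = -1; a double or triple edge where a_ij * a_ji = 2 or 3), the diagram is a chain of 7 nodes with a double edge at one end; the terminal node there is the unique short simple root (B_7). One simple-root ordering that puts it in standard form is (alpha_2, alpha_5, alpha_7, alpha_3, alpha_1, alpha_4, alpha_6). So the algebra is type B_7, i.e. so(15).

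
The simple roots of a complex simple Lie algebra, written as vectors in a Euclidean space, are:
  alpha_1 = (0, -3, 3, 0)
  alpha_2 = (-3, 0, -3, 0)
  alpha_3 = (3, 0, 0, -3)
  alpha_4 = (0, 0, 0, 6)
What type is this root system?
type C_4

Compute the Cartan integers a_ij = 2(alpha_i, alpha_j)/(alpha_j, alpha_j); the resulting 4x4 Cartan matrix is
[[2, -1, 0, 0], [-1, 2, -1, 0], [0, -1, 2, -1], [0, 0, -2, 2]].
The roots have two lengths (squared-length ratio 2:1); the short ones are alpha_{1,2,3}. The associated Dynkin diagram is a chain of 4 nodes with a double edge at one end; the terminal node there is the unique long simple root (C_4), so the type is C_4 (the algebra sp(8)).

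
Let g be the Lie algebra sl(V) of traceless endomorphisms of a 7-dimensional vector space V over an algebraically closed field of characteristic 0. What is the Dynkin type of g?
type A_6

This is sl(7), which has dimension 7^2 - 1 = 48 and rank 7 - 1 = 6 (a Cartan subalgebra is the diagonal traceless matrices). In the classification of classical Lie algebras, the special linear algebra sl(n+1) has type A_n; here n = 6, so the Dynkin diagram is a chain of 6 nodes with single edges (A_6). Hence the type is A_6.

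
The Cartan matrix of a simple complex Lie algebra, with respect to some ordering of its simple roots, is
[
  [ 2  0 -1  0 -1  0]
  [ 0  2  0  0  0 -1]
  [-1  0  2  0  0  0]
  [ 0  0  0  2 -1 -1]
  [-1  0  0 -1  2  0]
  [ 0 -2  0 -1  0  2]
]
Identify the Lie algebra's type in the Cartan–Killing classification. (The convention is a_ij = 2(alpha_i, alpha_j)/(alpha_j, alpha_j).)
The matrix has rank 6 with 2's on the diagonal. Reading the off-diagonal entries as Dynkin edges (a single edge where a_ij = a_ji = -1; a double or triple edge where a_ij * a_ji = 2 or 3), the diagram is a chain of 6 nodes with a double edge at one end; the terminal node there is the unique short simple root (B_6). One simple-root ordering that puts it in standard form is (alpha_3, alpha_1, alpha_5, alpha_4, alpha_6, alpha_2). So the algebra is type B_6, i.e. so(13).

B6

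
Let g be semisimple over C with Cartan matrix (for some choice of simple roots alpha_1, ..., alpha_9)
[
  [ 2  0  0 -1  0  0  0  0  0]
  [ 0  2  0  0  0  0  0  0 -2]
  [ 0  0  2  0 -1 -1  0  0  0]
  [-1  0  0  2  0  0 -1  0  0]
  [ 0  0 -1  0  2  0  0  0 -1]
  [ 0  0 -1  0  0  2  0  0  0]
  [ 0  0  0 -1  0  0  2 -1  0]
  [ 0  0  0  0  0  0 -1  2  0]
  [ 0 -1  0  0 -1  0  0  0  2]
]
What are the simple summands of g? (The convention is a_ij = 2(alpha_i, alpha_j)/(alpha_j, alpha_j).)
A_4 (sl(5)) + C_5 (sp(10))

The diagram associated to this matrix has two connected components: the simple roots {alpha_1, alpha_4, alpha_7, alpha_8} form a chain of 4 nodes with single edges (A_4), and {alpha_2, alpha_3, alpha_5, alpha_6, alpha_9} form a chain of 5 nodes with a double edge at one end; the terminal node there is the unique long simple root (C_5). A semisimple Lie algebra decomposes uniquely as the direct sum of simple ideals, one per connected component of its Dynkin diagram, so g ≅ A_4 ⊕ C_5 (dimension 24 + 55 = 79).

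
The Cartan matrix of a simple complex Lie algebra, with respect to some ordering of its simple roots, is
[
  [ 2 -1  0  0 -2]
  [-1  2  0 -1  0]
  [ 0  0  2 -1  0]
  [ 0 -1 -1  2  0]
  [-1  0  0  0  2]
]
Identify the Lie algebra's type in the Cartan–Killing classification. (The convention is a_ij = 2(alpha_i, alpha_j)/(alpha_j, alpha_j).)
B_5

The matrix has rank 5 with 2's on the diagonal. Reading the off-diagonal entries as Dynkin edges (a single edge where a_ij = a_ji = -1; a double or triple edge where a_ij * a_ji = 2 or 3), the diagram is a chain of 5 nodes with a double edge at one end; the terminal node there is the unique short simple root (B_5). One simple-root ordering that puts it in standard form is (alpha_3, alpha_4, alpha_2, alpha_1, alpha_5). So the algebra is type B_5, i.e. so(11).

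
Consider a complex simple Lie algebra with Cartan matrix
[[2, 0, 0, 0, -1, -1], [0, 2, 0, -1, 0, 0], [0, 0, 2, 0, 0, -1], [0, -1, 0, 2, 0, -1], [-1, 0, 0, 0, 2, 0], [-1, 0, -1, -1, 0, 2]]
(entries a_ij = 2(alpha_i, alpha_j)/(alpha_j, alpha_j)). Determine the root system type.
The matrix has rank 6 with 2's on the diagonal. Reading the off-diagonal entries as Dynkin edges (a single edge where a_ij = a_ji = -1; a double or triple edge where a_ij * a_ji = 2 or 3), the diagram is a chain of 5 nodes with one extra node attached to the third node from one end (E_6). One simple-root ordering that puts it in standard form is (alpha_5, alpha_3, alpha_1, alpha_6, alpha_4, alpha_2). So the algebra is type E_6.

E6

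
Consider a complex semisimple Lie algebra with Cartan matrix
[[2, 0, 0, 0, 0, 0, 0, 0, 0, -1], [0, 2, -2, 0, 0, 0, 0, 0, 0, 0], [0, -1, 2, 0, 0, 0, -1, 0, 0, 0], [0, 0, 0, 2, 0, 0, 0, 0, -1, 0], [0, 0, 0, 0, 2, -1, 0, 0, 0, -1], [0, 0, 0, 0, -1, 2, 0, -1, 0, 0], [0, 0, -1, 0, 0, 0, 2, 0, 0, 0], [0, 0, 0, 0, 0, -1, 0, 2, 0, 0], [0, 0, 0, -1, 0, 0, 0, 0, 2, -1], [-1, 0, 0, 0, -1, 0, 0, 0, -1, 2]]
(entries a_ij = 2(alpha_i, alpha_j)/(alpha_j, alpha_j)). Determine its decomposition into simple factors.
The diagram associated to this matrix has two connected components: the simple roots {alpha_2, alpha_3, alpha_7} form a chain of 3 nodes with a double edge at one end; the terminal node there is the unique long simple root (C_3), and {alpha_1, alpha_4, alpha_5, alpha_6, alpha_8, alpha_9, alpha_10} form a chain of 6 nodes with one extra node attached to the third node from one end (E_7). A semisimple Lie algebra decomposes uniquely as the direct sum of simple ideals, one per connected component of its Dynkin diagram, so g ≅ C_3 ⊕ E_7 (dimension 21 + 133 = 154).

C_3 (sp(6)) + E_7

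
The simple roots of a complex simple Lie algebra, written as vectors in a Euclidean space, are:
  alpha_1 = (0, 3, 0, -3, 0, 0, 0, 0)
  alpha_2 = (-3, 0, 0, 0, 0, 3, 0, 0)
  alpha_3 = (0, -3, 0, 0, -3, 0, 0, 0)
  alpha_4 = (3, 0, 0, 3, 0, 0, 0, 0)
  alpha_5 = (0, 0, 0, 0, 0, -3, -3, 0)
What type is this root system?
Compute the Cartan integers a_ij = 2(alpha_i, alpha_j)/(alpha_j, alpha_j); the resulting 5x5 Cartan matrix is
[[2, 0, -1, -1, 0], [0, 2, 0, -1, -1], [-1, 0, 2, 0, 0], [-1, -1, 0, 2, 0], [0, -1, 0, 0, 2]].
All simple roots have the same length, so the diagram is simply laced. The associated Dynkin diagram is a chain of 5 nodes with single edges (A_5), so the type is A_5 (the algebra sl(6)).

A_5 (sl(6))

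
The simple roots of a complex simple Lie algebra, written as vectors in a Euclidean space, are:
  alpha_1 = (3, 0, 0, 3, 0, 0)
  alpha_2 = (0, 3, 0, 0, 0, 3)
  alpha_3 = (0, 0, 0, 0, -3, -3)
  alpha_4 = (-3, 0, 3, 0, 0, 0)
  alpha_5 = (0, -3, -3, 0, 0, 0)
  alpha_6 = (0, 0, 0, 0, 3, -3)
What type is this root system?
Compute the Cartan integers a_ij = 2(alpha_i, alpha_j)/(alpha_j, alpha_j); the resulting 6x6 Cartan matrix is
[[2, 0, 0, -1, 0, 0], [0, 2, -1, 0, -1, -1], [0, -1, 2, 0, 0, 0], [-1, 0, 0, 2, -1, 0], [0, -1, 0, -1, 2, 0], [0, -1, 0, 0, 0, 2]].
All simple roots have the same length, so the diagram is simply laced. The associated Dynkin diagram is a chain of 4 nodes with a fork of two nodes at one end (D_6), so the type is D_6 (the algebra so(12)).

D6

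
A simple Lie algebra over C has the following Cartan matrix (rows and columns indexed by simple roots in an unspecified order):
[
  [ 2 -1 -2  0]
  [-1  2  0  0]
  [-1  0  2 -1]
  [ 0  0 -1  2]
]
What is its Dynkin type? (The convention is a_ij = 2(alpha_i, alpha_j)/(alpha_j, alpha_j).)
F_4

The matrix has rank 4 with 2's on the diagonal. Reading the off-diagonal entries as Dynkin edges (a single edge where a_ij = a_ji = -1; a double or triple edge where a_ij * a_ji = 2 or 3), the diagram is a chain of 4 nodes with a double edge between the middle two (F_4). One simple-root ordering that puts it in standard form is (alpha_2, alpha_1, alpha_3, alpha_4). So the algebra is type F_4.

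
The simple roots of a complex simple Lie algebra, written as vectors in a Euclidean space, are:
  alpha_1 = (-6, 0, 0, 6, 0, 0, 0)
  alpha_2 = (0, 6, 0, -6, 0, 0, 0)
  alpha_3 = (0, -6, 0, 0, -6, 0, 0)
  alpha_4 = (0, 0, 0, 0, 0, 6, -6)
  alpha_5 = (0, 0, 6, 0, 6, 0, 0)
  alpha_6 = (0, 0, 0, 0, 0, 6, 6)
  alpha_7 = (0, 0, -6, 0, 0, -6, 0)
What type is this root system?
Compute the Cartan integers a_ij = 2(alpha_i, alpha_j)/(alpha_j, alpha_j); the resulting 7x7 Cartan matrix is
[[2, -1, 0, 0, 0, 0, 0], [-1, 2, -1, 0, 0, 0, 0], [0, -1, 2, 0, -1, 0, 0], [0, 0, 0, 2, 0, 0, -1], [0, 0, -1, 0, 2, 0, -1], [0, 0, 0, 0, 0, 2, -1], [0, 0, 0, -1, -1, -1, 2]].
All simple roots have the same length, so the diagram is simply laced. The associated Dynkin diagram is a chain of 5 nodes with a fork of two nodes at one end (D_7), so the type is D_7 (the algebra so(14)).

type D_7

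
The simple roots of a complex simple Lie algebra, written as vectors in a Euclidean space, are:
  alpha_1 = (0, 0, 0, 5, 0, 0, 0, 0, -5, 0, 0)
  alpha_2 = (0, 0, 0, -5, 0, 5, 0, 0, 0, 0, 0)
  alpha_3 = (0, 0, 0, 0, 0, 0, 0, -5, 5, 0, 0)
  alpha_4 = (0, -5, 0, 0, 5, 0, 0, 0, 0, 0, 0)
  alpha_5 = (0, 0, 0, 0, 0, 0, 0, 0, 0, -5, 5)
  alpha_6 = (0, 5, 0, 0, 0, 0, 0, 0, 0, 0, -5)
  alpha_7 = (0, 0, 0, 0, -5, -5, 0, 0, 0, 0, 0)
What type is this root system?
Compute the Cartan integers a_ij = 2(alpha_i, alpha_j)/(alpha_j, alpha_j); the resulting 7x7 Cartan matrix is
[[2, -1, -1, 0, 0, 0, 0], [-1, 2, 0, 0, 0, 0, -1], [-1, 0, 2, 0, 0, 0, 0], [0, 0, 0, 2, 0, -1, -1], [0, 0, 0, 0, 2, -1, 0], [0, 0, 0, -1, -1, 2, 0], [0, -1, 0, -1, 0, 0, 2]].
All simple roots have the same length, so the diagram is simply laced. The associated Dynkin diagram is a chain of 7 nodes with single edges (A_7), so the type is A_7 (the algebra sl(8)).

A7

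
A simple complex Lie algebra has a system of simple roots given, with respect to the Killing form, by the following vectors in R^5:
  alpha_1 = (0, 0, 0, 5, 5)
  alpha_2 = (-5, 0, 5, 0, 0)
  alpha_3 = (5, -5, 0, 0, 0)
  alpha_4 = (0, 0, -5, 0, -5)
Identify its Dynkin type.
type A_4

Compute the Cartan integers a_ij = 2(alpha_i, alpha_j)/(alpha_j, alpha_j); the resulting 4x4 Cartan matrix is
[[2, 0, 0, -1], [0, 2, -1, -1], [0, -1, 2, 0], [-1, -1, 0, 2]].
All simple roots have the same length, so the diagram is simply laced. The associated Dynkin diagram is a chain of 4 nodes with single edges (A_4), so the type is A_4 (the algebra sl(5)).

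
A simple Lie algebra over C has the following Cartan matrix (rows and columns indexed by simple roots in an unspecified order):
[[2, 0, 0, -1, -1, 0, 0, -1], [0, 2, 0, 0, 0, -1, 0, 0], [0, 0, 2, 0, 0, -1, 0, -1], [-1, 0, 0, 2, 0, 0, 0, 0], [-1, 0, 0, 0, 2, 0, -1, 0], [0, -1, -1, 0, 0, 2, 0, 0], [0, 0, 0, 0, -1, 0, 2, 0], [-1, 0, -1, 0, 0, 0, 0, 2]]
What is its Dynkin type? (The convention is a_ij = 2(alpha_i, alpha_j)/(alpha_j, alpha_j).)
E_8

The matrix has rank 8 with 2's on the diagonal. Reading the off-diagonal entries as Dynkin edges (a single edge where a_ij = a_ji = -1; a double or triple edge where a_ij * a_ji = 2 or 3), the diagram is a chain of 7 nodes with one extra node attached to the third node from one end (E_8). One simple-root ordering that puts it in standard form is (alpha_7, alpha_4, alpha_5, alpha_1, alpha_8, alpha_3, alpha_6, alpha_2). So the algebra is type E_8.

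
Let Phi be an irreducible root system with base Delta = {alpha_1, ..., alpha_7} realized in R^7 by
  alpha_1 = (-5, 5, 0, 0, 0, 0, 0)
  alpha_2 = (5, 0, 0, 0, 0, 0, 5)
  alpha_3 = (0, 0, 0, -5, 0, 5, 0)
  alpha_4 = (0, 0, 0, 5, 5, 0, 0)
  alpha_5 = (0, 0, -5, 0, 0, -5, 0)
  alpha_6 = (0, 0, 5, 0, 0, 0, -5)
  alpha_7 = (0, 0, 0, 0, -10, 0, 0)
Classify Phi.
C_7

Compute the Cartan integers a_ij = 2(alpha_i, alpha_j)/(alpha_j, alpha_j); the resulting 7x7 Cartan matrix is
[[2, -1, 0, 0, 0, 0, 0], [-1, 2, 0, 0, 0, -1, 0], [0, 0, 2, -1, -1, 0, 0], [0, 0, -1, 2, 0, 0, -1], [0, 0, -1, 0, 2, -1, 0], [0, -1, 0, 0, -1, 2, 0], [0, 0, 0, -2, 0, 0, 2]].
The roots have two lengths (squared-length ratio 2:1); the short ones are alpha_{1,2,3,4,5,6}. The associated Dynkin diagram is a chain of 7 nodes with a double edge at one end; the terminal node there is the unique long simple root (C_7), so the type is C_7 (the algebra sp(14)).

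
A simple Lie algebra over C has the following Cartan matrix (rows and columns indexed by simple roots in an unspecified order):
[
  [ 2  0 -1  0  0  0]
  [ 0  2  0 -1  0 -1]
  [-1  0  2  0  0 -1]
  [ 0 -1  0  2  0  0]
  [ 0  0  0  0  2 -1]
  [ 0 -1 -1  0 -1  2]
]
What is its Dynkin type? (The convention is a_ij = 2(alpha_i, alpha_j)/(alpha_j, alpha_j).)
The matrix has rank 6 with 2's on the diagonal. Reading the off-diagonal entries as Dynkin edges (a single edge where a_ij = a_ji = -1; a double or triple edge where a_ij * a_ji = 2 or 3), the diagram is a chain of 5 nodes with one extra node attached to the third node from one end (E_6). One simple-root ordering that puts it in standard form is (alpha_4, alpha_5, alpha_2, alpha_6, alpha_3, alpha_1). So the algebra is type E_6.

type E_6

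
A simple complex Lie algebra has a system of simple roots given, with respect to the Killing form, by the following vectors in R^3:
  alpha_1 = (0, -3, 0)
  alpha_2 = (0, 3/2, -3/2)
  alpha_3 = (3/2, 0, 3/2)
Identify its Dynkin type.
Compute the Cartan integers a_ij = 2(alpha_i, alpha_j)/(alpha_j, alpha_j); the resulting 3x3 Cartan matrix is
[[2, -2, 0], [-1, 2, -1], [0, -1, 2]].
The roots have two lengths (squared-length ratio 2:1); the short ones are alpha_{2,3}. The associated Dynkin diagram is a chain of 3 nodes with a double edge at one end; the terminal node there is the unique long simple root (C_3), so the type is C_3 (the algebra sp(6)).

C_3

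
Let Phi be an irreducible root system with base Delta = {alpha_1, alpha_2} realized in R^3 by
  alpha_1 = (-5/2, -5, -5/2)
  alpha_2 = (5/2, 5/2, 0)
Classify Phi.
Compute the Cartan integers a_ij = 2(alpha_i, alpha_j)/(alpha_j, alpha_j); the resulting 2x2 Cartan matrix is
[[2, -3], [-1, 2]].
The roots have two lengths (squared-length ratio 3:1); the short ones are alpha_{2}. The associated Dynkin diagram is two nodes joined by a triple edge (G_2), so the type is G_2.

G_2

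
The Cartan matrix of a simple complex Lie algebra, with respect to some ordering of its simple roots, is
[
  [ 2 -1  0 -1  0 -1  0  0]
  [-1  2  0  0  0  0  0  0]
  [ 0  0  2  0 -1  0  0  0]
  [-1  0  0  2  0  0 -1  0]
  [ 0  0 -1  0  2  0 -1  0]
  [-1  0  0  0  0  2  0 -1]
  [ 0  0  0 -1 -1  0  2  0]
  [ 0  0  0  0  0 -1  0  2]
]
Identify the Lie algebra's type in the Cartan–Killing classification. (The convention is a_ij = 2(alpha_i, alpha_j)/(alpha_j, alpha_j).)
The matrix has rank 8 with 2's on the diagonal. Reading the off-diagonal entries as Dynkin edges (a single edge where a_ij = a_ji = -1; a double or triple edge where a_ij * a_ji = 2 or 3), the diagram is a chain of 7 nodes with one extra node attached to the third node from one end (E_8). One simple-root ordering that puts it in standard form is (alpha_8, alpha_2, alpha_6, alpha_1, alpha_4, alpha_7, alpha_5, alpha_3). So the algebra is type E_8.

E_8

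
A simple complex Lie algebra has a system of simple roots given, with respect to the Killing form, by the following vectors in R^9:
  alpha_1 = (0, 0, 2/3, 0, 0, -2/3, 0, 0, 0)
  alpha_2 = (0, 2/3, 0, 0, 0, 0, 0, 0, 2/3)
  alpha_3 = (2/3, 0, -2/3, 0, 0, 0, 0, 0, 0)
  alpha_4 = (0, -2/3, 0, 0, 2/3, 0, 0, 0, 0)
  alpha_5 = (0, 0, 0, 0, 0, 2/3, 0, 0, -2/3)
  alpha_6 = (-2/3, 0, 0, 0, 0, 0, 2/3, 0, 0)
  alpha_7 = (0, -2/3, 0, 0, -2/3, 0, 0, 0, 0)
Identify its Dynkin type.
D7

Compute the Cartan integers a_ij = 2(alpha_i, alpha_j)/(alpha_j, alpha_j); the resulting 7x7 Cartan matrix is
[[2, 0, -1, 0, -1, 0, 0], [0, 2, 0, -1, -1, 0, -1], [-1, 0, 2, 0, 0, -1, 0], [0, -1, 0, 2, 0, 0, 0], [-1, -1, 0, 0, 2, 0, 0], [0, 0, -1, 0, 0, 2, 0], [0, -1, 0, 0, 0, 0, 2]].
All simple roots have the same length, so the diagram is simply laced. The associated Dynkin diagram is a chain of 5 nodes with a fork of two nodes at one end (D_7), so the type is D_7 (the algebra so(14)).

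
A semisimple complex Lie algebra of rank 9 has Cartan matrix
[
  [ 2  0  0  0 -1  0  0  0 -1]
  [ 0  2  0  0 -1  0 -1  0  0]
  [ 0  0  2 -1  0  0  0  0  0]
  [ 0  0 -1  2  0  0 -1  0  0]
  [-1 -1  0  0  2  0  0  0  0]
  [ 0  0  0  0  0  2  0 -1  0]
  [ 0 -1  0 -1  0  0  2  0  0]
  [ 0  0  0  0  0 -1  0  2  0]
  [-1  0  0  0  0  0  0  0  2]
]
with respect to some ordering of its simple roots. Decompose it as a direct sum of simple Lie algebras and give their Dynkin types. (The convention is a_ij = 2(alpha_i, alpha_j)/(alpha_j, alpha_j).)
A_2 + A_7

The diagram associated to this matrix has two connected components: the simple roots {alpha_6, alpha_8} form a chain of 2 nodes with single edges (A_2), and {alpha_1, alpha_2, alpha_3, alpha_4, alpha_5, alpha_7, alpha_9} form a chain of 7 nodes with single edges (A_7). A semisimple Lie algebra decomposes uniquely as the direct sum of simple ideals, one per connected component of its Dynkin diagram, so g ≅ A_2 ⊕ A_7 (dimension 8 + 63 = 71).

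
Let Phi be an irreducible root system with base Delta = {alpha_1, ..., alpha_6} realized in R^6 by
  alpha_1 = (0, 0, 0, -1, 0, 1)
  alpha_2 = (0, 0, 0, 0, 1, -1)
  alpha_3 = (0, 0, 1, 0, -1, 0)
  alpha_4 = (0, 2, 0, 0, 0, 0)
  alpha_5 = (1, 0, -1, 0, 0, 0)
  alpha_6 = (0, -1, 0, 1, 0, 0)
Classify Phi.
Compute the Cartan integers a_ij = 2(alpha_i, alpha_j)/(alpha_j, alpha_j); the resulting 6x6 Cartan matrix is
[[2, -1, 0, 0, 0, -1], [-1, 2, -1, 0, 0, 0], [0, -1, 2, 0, -1, 0], [0, 0, 0, 2, 0, -2], [0, 0, -1, 0, 2, 0], [-1, 0, 0, -1, 0, 2]].
The roots have two lengths (squared-length ratio 2:1); the short ones are alpha_{1,2,3,5,6}. The associated Dynkin diagram is a chain of 6 nodes with a double edge at one end; the terminal node there is the unique long simple root (C_6), so the type is C_6 (the algebra sp(12)).

type C_6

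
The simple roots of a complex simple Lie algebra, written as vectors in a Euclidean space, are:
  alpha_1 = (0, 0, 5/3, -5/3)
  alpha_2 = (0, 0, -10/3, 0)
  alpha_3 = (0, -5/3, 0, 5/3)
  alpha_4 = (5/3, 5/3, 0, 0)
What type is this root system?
C_4 (sp(8))

Compute the Cartan integers a_ij = 2(alpha_i, alpha_j)/(alpha_j, alpha_j); the resulting 4x4 Cartan matrix is
[[2, -1, -1, 0], [-2, 2, 0, 0], [-1, 0, 2, -1], [0, 0, -1, 2]].
The roots have two lengths (squared-length ratio 2:1); the short ones are alpha_{1,3,4}. The associated Dynkin diagram is a chain of 4 nodes with a double edge at one end; the terminal node there is the unique long simple root (C_4), so the type is C_4 (the algebra sp(8)).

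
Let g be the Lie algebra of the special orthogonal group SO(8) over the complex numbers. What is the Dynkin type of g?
type D_4

This is so(8) with 8 even, which has dimension 8(8-1)/2 = 28 and rank 8/2 = 4. In the classification of classical Lie algebras, the orthogonal algebra so(2n) in an even number of variables has type D_n; here n = 4, so the Dynkin diagram is a chain of 2 nodes with a fork of two nodes at one end (D_4). Hence the type is D_4.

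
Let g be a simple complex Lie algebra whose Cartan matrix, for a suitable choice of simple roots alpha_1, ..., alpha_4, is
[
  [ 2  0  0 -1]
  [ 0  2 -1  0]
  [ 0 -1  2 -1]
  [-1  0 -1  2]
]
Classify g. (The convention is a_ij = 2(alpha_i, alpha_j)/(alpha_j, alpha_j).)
A_4

The matrix has rank 4 with 2's on the diagonal. Reading the off-diagonal entries as Dynkin edges (a single edge where a_ij = a_ji = -1; a double or triple edge where a_ij * a_ji = 2 or 3), the diagram is a chain of 4 nodes with single edges (A_4). One simple-root ordering that puts it in standard form is (alpha_1, alpha_4, alpha_3, alpha_2). So the algebra is type A_4, i.e. sl(5).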